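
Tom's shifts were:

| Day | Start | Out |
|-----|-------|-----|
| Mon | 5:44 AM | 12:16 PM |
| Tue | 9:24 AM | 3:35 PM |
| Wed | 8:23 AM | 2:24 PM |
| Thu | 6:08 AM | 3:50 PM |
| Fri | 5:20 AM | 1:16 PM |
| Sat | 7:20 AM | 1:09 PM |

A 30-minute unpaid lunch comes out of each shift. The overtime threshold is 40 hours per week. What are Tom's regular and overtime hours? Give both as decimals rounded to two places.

Regular 39.18 hours, overtime 0.00 hours

Mon: 5:44 AM–12:16 PM = 6 h 32 min; less 30 min break → 6 h 2 min
Tue: 9:24 AM–3:35 PM = 6 h 11 min; less 30 min break → 5 h 41 min
Wed: 8:23 AM–2:24 PM = 6 h 1 min; less 30 min break → 5 h 31 min
Thu: 6:08 AM–3:50 PM = 9 h 42 min; less 30 min break → 9 h 12 min
Fri: 5:20 AM–1:16 PM = 7 h 56 min; less 30 min break → 7 h 26 min
Sat: 7:20 AM–1:09 PM = 5 h 49 min; less 30 min break → 5 h 19 min
Total worked: 39 h 11 min = 39.18 h.
Threshold 40 h → overtime 0 h 0 min, regular 39 h 11 min.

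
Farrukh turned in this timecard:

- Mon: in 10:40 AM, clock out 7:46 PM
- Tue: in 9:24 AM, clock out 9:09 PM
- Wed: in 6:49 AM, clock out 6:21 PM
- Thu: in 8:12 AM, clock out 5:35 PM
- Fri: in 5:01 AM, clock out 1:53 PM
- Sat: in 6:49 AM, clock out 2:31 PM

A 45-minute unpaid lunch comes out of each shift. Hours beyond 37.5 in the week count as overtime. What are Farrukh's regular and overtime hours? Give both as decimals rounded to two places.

Regular 37.50 hours, overtime 16.33 hours

Mon: 10:40 AM–7:46 PM = 9 h 6 min; less 45 min break → 8 h 21 min
Tue: 9:24 AM–9:09 PM = 11 h 45 min; less 45 min break → 11 h 0 min
Wed: 6:49 AM–6:21 PM = 11 h 32 min; less 45 min break → 10 h 47 min
Thu: 8:12 AM–5:35 PM = 9 h 23 min; less 45 min break → 8 h 38 min
Fri: 5:01 AM–1:53 PM = 8 h 52 min; less 45 min break → 8 h 7 min
Sat: 6:49 AM–2:31 PM = 7 h 42 min; less 45 min break → 6 h 57 min
Total worked: 53 h 50 min = 53.83 h.
Threshold 37.5 h → overtime 16 h 20 min, regular 37 h 30 min.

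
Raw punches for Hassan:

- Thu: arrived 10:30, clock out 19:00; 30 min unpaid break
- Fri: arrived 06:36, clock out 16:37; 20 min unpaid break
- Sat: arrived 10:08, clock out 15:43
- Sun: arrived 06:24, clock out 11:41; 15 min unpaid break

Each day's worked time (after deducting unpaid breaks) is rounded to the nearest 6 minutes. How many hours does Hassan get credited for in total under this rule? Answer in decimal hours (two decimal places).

Thu: 10:30–19:00 = 8 h 30 min − 30 min = 8 h 0 min → rounds to 8 h 0 min
Fri: 06:36–16:37 = 10 h 1 min − 20 min = 9 h 41 min → rounds to 9 h 42 min
Sat: 10:08–15:43 = 5 h 35 min → rounds to 5 h 36 min
Sun: 06:24–11:41 = 5 h 17 min − 15 min = 5 h 2 min → rounds to 5 h 0 min
Total credited: 28 h 18 min.

28.30 hours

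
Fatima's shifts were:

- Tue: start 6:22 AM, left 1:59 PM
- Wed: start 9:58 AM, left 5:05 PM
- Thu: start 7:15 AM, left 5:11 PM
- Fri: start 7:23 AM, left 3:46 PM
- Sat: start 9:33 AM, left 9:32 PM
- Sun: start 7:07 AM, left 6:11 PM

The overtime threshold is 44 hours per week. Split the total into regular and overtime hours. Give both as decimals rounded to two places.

Regular 44.00 hours, overtime 12.10 hours

Tue: 6:22 AM–1:59 PM = 7 h 37 min
Wed: 9:58 AM–5:05 PM = 7 h 7 min
Thu: 7:15 AM–5:11 PM = 9 h 56 min
Fri: 7:23 AM–3:46 PM = 8 h 23 min
Sat: 9:33 AM–9:32 PM = 11 h 59 min
Sun: 7:07 AM–6:11 PM = 11 h 4 min
Total worked: 56 h 6 min = 56.10 h.
Threshold 44 h → overtime 12 h 6 min, regular 44 h 0 min.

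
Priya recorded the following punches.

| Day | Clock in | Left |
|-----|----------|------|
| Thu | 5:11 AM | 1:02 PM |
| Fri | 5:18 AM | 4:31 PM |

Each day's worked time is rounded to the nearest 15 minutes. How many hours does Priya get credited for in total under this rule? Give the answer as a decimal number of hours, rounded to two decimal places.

Thu: 5:11 AM–1:02 PM = 7 h 51 min → rounds to 7 h 45 min
Fri: 5:18 AM–4:31 PM = 11 h 13 min → rounds to 11 h 15 min
Total credited: 19 h 0 min.

19.00 hours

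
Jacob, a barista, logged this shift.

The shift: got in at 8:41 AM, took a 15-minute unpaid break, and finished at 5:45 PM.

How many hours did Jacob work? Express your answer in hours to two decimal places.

The shift: 8:41 AM–5:45 PM = 9 h 4 min; less 15 min break → 8 h 49 min

8.82 hours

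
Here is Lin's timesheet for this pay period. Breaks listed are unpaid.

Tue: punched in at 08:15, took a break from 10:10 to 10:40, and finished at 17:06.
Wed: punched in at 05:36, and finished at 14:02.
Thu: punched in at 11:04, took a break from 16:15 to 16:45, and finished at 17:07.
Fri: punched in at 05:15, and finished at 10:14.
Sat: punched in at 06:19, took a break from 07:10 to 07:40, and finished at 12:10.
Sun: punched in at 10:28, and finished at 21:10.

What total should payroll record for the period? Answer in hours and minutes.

Tue: 08:15–17:06 = 8 h 51 min; less 30 min break → 8 h 21 min
Wed: 05:36–14:02 = 8 h 26 min
Thu: 11:04–17:07 = 6 h 3 min; less 30 min break → 5 h 33 min
Fri: 05:15–10:14 = 4 h 59 min
Sat: 06:19–12:10 = 5 h 51 min; less 30 min break → 5 h 21 min
Sun: 10:28–21:10 = 10 h 42 min
Total: 8 h 21 min + 8 h 26 min + 5 h 33 min + 4 h 59 min + 5 h 21 min + 10 h 42 min = 43 h 22 min.

43 h 22 min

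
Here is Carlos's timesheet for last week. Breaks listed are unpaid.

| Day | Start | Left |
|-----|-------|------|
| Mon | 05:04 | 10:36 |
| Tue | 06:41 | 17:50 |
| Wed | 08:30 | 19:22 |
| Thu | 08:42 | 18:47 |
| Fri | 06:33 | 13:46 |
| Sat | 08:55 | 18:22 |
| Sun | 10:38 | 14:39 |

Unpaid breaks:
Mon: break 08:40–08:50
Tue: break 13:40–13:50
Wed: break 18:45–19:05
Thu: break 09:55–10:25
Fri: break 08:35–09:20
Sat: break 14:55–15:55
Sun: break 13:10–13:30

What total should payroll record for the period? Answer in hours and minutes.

Mon: 05:04–10:36 = 5 h 32 min; less 10 min break → 5 h 22 min
Tue: 06:41–17:50 = 11 h 9 min; less 10 min break → 10 h 59 min
Wed: 08:30–19:22 = 10 h 52 min; less 20 min break → 10 h 32 min
Thu: 08:42–18:47 = 10 h 5 min; less 30 min break → 9 h 35 min
Fri: 06:33–13:46 = 7 h 13 min; less 45 min break → 6 h 28 min
Sat: 08:55–18:22 = 9 h 27 min; less 60 min break → 8 h 27 min
Sun: 10:38–14:39 = 4 h 1 min; less 20 min break → 3 h 41 min
Total: 5 h 22 min + 10 h 59 min + 10 h 32 min + 9 h 35 min + 6 h 28 min + 8 h 27 min + 3 h 41 min = 55 h 4 min.

55 h 4 min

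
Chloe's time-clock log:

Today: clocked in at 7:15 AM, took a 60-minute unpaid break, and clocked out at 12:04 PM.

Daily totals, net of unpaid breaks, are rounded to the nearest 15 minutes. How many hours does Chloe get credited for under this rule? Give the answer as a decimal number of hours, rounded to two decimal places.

Today: 7:15 AM–12:04 PM = 4 h 49 min − 60 min = 3 h 49 min → rounds to 3 h 45 min

3.75 hours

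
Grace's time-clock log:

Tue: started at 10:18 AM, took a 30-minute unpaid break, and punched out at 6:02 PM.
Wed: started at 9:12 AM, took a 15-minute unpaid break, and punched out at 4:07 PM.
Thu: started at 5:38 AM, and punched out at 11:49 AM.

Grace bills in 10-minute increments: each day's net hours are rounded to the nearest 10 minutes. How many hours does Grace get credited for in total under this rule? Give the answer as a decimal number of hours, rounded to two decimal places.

20.00 hours

Tue: 10:18 AM–6:02 PM = 7 h 44 min − 30 min = 7 h 14 min → rounds to 7 h 10 min
Wed: 9:12 AM–4:07 PM = 6 h 55 min − 15 min = 6 h 40 min → rounds to 6 h 40 min
Thu: 5:38 AM–11:49 AM = 6 h 11 min → rounds to 6 h 10 min
Total credited: 20 h 0 min.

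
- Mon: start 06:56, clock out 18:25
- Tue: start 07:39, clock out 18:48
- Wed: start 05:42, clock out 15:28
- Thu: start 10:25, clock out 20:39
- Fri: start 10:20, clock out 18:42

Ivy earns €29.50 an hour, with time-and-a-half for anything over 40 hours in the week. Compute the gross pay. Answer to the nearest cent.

€1666.75

Mon: 06:56–18:25 = 11 h 29 min
Tue: 07:39–18:48 = 11 h 9 min
Wed: 05:42–15:28 = 9 h 46 min
Thu: 10:25–20:39 = 10 h 14 min
Fri: 10:20–18:42 = 8 h 22 min
Total worked: 51 h 0 min = 3060 min.
Regular 40 h 0 min = 2400 min at €29.50/h; overtime 11 h 0 min = 660 min at €44.25/h.
Pay = (2400 × €29.50 + 660 × €44.25) ÷ 60 = €1666.75.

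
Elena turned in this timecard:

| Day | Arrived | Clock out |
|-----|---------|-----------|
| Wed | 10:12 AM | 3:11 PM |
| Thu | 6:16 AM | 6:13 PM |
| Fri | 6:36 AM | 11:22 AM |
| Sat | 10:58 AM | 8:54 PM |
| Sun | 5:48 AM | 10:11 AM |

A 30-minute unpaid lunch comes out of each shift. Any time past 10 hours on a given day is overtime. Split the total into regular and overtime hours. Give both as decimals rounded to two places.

Wed: 10:12 AM–3:11 PM = 4 h 59 min; less 30 min break → 4 h 29 min
Thu: 6:16 AM–6:13 PM = 11 h 57 min; less 30 min break → 11 h 27 min
Fri: 6:36 AM–11:22 AM = 4 h 46 min; less 30 min break → 4 h 16 min
Sat: 10:58 AM–8:54 PM = 9 h 56 min; less 30 min break → 9 h 26 min
Sun: 5:48 AM–10:11 AM = 4 h 23 min; less 30 min break → 3 h 53 min
Wed reg 4 h 29 min / OT 0 h 0 min; Thu reg 10 h 0 min / OT 1 h 27 min; Fri reg 4 h 16 min / OT 0 h 0 min; Sat reg 9 h 26 min / OT 0 h 0 min; Sun reg 3 h 53 min / OT 0 h 0 min.
Totals: regular 32 h 4 min, overtime 1 h 27 min.

Regular 32.07 hours, overtime 1.45 hours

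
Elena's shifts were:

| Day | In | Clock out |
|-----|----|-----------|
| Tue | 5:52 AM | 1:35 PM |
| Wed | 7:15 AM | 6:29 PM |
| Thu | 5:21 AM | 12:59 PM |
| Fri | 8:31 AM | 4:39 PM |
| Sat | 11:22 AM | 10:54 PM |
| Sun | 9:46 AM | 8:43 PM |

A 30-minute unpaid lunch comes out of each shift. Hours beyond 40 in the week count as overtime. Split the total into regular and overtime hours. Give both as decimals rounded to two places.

Regular 40.00 hours, overtime 14.20 hours

Tue: 5:52 AM–1:35 PM = 7 h 43 min; less 30 min break → 7 h 13 min
Wed: 7:15 AM–6:29 PM = 11 h 14 min; less 30 min break → 10 h 44 min
Thu: 5:21 AM–12:59 PM = 7 h 38 min; less 30 min break → 7 h 8 min
Fri: 8:31 AM–4:39 PM = 8 h 8 min; less 30 min break → 7 h 38 min
Sat: 11:22 AM–10:54 PM = 11 h 32 min; less 30 min break → 11 h 2 min
Sun: 9:46 AM–8:43 PM = 10 h 57 min; less 30 min break → 10 h 27 min
Total worked: 54 h 12 min = 54.20 h.
Threshold 40 h → overtime 14 h 12 min, regular 40 h 0 min.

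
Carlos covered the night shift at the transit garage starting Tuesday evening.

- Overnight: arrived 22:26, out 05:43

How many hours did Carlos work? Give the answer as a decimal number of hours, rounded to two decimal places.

Overnight: 22:26 → midnight = 1 h 34 min; midnight → 05:43 = 5 h 43 min; span 7 h 17 min

7.28 hours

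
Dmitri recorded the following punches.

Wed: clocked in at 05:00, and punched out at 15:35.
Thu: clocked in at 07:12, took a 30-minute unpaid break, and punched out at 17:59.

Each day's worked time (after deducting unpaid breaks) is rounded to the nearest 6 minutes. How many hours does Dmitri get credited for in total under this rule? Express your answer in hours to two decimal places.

Wed: 05:00–15:35 = 10 h 35 min → rounds to 10 h 36 min
Thu: 07:12–17:59 = 10 h 47 min − 30 min = 10 h 17 min → rounds to 10 h 18 min
Total credited: 20 h 54 min.

20.90 hours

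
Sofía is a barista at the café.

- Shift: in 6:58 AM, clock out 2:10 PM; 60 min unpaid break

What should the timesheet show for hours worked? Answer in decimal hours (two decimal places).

6.20 hours

Shift: 6:58 AM–2:10 PM = 7 h 12 min; less 60 min break → 6 h 12 min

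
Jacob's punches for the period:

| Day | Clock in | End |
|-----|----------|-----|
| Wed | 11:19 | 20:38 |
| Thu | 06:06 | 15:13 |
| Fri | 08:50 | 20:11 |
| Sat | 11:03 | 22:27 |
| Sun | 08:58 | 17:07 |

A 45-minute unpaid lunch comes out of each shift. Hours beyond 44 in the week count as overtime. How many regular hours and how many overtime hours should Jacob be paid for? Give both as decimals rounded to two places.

Regular 44.00 hours, overtime 1.58 hours

Wed: 11:19–20:38 = 9 h 19 min; less 45 min break → 8 h 34 min
Thu: 06:06–15:13 = 9 h 7 min; less 45 min break → 8 h 22 min
Fri: 08:50–20:11 = 11 h 21 min; less 45 min break → 10 h 36 min
Sat: 11:03–22:27 = 11 h 24 min; less 45 min break → 10 h 39 min
Sun: 08:58–17:07 = 8 h 9 min; less 45 min break → 7 h 24 min
Total worked: 45 h 35 min = 45.58 h.
Threshold 44 h → overtime 1 h 35 min, regular 44 h 0 min.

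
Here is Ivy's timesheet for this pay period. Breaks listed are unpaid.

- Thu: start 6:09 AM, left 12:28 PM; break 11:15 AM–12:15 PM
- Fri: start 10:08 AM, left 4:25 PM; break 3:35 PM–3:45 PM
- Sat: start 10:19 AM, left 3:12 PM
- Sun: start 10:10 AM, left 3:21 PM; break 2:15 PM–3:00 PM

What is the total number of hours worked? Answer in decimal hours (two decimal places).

20.75 hours

Thu: 6:09 AM–12:28 PM = 6 h 19 min; less 60 min break → 5 h 19 min
Fri: 10:08 AM–4:25 PM = 6 h 17 min; less 10 min break → 6 h 7 min
Sat: 10:19 AM–3:12 PM = 4 h 53 min
Sun: 10:10 AM–3:21 PM = 5 h 11 min; less 45 min break → 4 h 26 min
Total: 5 h 19 min + 6 h 7 min + 4 h 53 min + 4 h 26 min = 20 h 45 min.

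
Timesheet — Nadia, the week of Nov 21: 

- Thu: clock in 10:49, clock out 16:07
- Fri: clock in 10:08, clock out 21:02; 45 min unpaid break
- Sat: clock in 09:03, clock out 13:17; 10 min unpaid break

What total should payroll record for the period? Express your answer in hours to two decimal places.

Thu: 10:49–16:07 = 5 h 18 min
Fri: 10:08–21:02 = 10 h 54 min; less 45 min break → 10 h 9 min
Sat: 09:03–13:17 = 4 h 14 min; less 10 min break → 4 h 4 min
Total: 5 h 18 min + 10 h 9 min + 4 h 4 min = 19 h 31 min.

19.52 hours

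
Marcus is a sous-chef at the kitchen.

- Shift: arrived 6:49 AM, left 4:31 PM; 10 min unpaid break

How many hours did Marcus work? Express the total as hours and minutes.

Shift: 6:49 AM–4:31 PM = 9 h 42 min; less 10 min break → 9 h 32 min

9 h 32 min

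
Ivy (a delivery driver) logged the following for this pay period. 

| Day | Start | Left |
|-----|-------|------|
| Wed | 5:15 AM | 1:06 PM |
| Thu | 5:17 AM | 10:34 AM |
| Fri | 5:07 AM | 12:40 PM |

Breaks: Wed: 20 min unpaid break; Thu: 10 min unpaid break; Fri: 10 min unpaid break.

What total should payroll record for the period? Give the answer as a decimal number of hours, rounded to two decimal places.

Wed: 5:15 AM–1:06 PM = 7 h 51 min; less 20 min break → 7 h 31 min
Thu: 5:17 AM–10:34 AM = 5 h 17 min; less 10 min break → 5 h 7 min
Fri: 5:07 AM–12:40 PM = 7 h 33 min; less 10 min break → 7 h 23 min
Total: 7 h 31 min + 5 h 7 min + 7 h 23 min = 20 h 1 min.

20.02 hours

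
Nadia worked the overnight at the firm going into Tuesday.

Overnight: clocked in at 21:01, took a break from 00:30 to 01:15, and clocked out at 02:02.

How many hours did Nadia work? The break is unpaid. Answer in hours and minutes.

Overnight: 21:01 → midnight = 2 h 59 min; midnight → 02:02 = 2 h 2 min; span 5 h 1 min; less 45 min break → 4 h 16 min

4 h 16 min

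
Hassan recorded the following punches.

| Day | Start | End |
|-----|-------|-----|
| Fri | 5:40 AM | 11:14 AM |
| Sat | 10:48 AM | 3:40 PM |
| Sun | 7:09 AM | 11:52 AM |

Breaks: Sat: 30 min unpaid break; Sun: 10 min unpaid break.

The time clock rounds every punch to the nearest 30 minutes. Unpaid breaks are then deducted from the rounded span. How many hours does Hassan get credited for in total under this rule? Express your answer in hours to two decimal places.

Fri: in 5:40 AM→5:30 AM, out 11:14 AM→11:00 AM; 5 h 30 min
Sat: in 10:48 AM→11:00 AM, out 3:40 PM→3:30 PM; 4 h 30 min − 30 min = 4 h 0 min
Sun: in 7:09 AM→7:00 AM, out 11:52 AM→12:00 PM; 5 h 0 min − 10 min = 4 h 50 min
Total credited: 14 h 20 min.

14.33 hours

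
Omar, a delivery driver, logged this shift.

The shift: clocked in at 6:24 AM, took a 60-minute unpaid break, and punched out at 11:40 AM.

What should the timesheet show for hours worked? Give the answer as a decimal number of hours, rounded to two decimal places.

4.27 hours

The shift: 6:24 AM–11:40 AM = 5 h 16 min; less 60 min break → 4 h 16 min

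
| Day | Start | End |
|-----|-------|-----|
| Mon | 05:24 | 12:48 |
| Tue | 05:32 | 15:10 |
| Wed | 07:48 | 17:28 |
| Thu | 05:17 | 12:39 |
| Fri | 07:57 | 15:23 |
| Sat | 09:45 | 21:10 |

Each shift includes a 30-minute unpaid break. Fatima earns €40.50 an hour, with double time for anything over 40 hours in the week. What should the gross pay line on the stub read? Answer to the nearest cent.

Mon: 05:24–12:48 = 7 h 24 min; less 30 min break → 6 h 54 min
Tue: 05:32–15:10 = 9 h 38 min; less 30 min break → 9 h 8 min
Wed: 07:48–17:28 = 9 h 40 min; less 30 min break → 9 h 10 min
Thu: 05:17–12:39 = 7 h 22 min; less 30 min break → 6 h 52 min
Fri: 07:57–15:23 = 7 h 26 min; less 30 min break → 6 h 56 min
Sat: 09:45–21:10 = 11 h 25 min; less 30 min break → 10 h 55 min
Total worked: 49 h 55 min = 2995 min.
Regular 40 h 0 min = 2400 min at €40.50/h; overtime 9 h 55 min = 595 min at €81.00/h.
Pay = (2400 × €40.50 + 595 × €81.00) ÷ 60 = €2423.25.

€2423.25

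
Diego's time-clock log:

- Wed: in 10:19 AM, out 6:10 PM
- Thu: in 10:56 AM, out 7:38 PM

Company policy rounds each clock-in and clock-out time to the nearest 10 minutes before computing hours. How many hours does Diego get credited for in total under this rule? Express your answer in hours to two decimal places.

16.50 hours

Wed: in 10:19 AM→10:20 AM, out 6:10 PM→6:10 PM; 7 h 50 min
Thu: in 10:56 AM→11:00 AM, out 7:38 PM→7:40 PM; 8 h 40 min
Total credited: 16 h 30 min.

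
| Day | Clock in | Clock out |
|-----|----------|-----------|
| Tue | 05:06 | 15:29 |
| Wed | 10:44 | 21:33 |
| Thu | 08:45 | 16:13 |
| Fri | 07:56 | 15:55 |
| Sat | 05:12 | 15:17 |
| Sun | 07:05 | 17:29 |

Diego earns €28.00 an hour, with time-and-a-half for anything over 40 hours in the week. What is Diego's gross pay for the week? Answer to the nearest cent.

Tue: 05:06–15:29 = 10 h 23 min
Wed: 10:44–21:33 = 10 h 49 min
Thu: 08:45–16:13 = 7 h 28 min
Fri: 07:56–15:55 = 7 h 59 min
Sat: 05:12–15:17 = 10 h 5 min
Sun: 07:05–17:29 = 10 h 24 min
Total worked: 57 h 8 min = 3428 min.
Regular 40 h 0 min = 2400 min at €28.00/h; overtime 17 h 8 min = 1028 min at €42.00/h.
Pay = (2400 × €28.00 + 1028 × €42.00) ÷ 60 = €1839.60.

€1839.60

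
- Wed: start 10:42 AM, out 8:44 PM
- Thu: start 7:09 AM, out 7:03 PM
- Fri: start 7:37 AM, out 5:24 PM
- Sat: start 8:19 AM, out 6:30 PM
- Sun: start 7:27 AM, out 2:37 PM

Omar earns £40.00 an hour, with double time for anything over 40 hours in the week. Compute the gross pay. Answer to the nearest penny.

£2325.33

Wed: 10:42 AM–8:44 PM = 10 h 2 min
Thu: 7:09 AM–7:03 PM = 11 h 54 min
Fri: 7:37 AM–5:24 PM = 9 h 47 min
Sat: 8:19 AM–6:30 PM = 10 h 11 min
Sun: 7:27 AM–2:37 PM = 7 h 10 min
Total worked: 49 h 4 min = 2944 min.
Regular 40 h 0 min = 2400 min at £40.00/h; overtime 9 h 4 min = 544 min at £80.00/h.
Pay = (2400 × £40.00 + 544 × £80.00) ÷ 60 = £2325.33.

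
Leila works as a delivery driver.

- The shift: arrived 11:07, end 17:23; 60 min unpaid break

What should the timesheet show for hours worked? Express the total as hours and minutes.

The shift: 11:07–17:23 = 6 h 16 min; less 60 min break → 5 h 16 min

5 h 16 min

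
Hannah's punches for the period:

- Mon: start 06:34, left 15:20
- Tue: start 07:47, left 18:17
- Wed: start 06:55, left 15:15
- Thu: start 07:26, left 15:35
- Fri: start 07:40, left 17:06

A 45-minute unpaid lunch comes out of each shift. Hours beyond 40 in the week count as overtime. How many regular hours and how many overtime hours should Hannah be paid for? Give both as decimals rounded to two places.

Mon: 06:34–15:20 = 8 h 46 min; less 45 min break → 8 h 1 min
Tue: 07:47–18:17 = 10 h 30 min; less 45 min break → 9 h 45 min
Wed: 06:55–15:15 = 8 h 20 min; less 45 min break → 7 h 35 min
Thu: 07:26–15:35 = 8 h 9 min; less 45 min break → 7 h 24 min
Fri: 07:40–17:06 = 9 h 26 min; less 45 min break → 8 h 41 min
Total worked: 41 h 26 min = 41.43 h.
Threshold 40 h → overtime 1 h 26 min, regular 40 h 0 min.

Regular 40.00 hours, overtime 1.43 hours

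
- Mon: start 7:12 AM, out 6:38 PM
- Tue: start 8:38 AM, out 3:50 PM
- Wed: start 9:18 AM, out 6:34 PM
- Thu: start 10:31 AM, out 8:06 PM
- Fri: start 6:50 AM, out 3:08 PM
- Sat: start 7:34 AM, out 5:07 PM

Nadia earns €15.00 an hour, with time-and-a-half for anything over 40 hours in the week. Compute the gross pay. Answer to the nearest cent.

Mon: 7:12 AM–6:38 PM = 11 h 26 min
Tue: 8:38 AM–3:50 PM = 7 h 12 min
Wed: 9:18 AM–6:34 PM = 9 h 16 min
Thu: 10:31 AM–8:06 PM = 9 h 35 min
Fri: 6:50 AM–3:08 PM = 8 h 18 min
Sat: 7:34 AM–5:07 PM = 9 h 33 min
Total worked: 55 h 20 min = 3320 min.
Regular 40 h 0 min = 2400 min at €15.00/h; overtime 15 h 20 min = 920 min at €22.50/h.
Pay = (2400 × €15.00 + 920 × €22.50) ÷ 60 = €945.00.

€945.00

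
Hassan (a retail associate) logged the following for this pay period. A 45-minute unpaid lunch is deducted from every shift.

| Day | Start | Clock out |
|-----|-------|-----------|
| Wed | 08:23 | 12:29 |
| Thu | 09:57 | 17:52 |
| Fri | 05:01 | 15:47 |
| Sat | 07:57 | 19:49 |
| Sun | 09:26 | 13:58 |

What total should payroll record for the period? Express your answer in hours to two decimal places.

35.43 hours

Wed: 08:23–12:29 = 4 h 6 min; less 45 min break → 3 h 21 min
Thu: 09:57–17:52 = 7 h 55 min; less 45 min break → 7 h 10 min
Fri: 05:01–15:47 = 10 h 46 min; less 45 min break → 10 h 1 min
Sat: 07:57–19:49 = 11 h 52 min; less 45 min break → 11 h 7 min
Sun: 09:26–13:58 = 4 h 32 min; less 45 min break → 3 h 47 min
Total: 3 h 21 min + 7 h 10 min + 10 h 1 min + 11 h 7 min + 3 h 47 min = 35 h 26 min.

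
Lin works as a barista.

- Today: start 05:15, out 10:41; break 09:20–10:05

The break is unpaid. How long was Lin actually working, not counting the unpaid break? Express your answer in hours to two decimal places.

Today: 05:15–10:41 = 5 h 26 min; less 45 min break → 4 h 41 min

4.68 hours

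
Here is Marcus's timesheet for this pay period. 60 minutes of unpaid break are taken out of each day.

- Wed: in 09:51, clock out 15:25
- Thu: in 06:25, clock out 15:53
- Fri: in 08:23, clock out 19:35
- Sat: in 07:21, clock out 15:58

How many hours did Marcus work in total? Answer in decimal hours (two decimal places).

Wed: 09:51–15:25 = 5 h 34 min; less 60 min break → 4 h 34 min
Thu: 06:25–15:53 = 9 h 28 min; less 60 min break → 8 h 28 min
Fri: 08:23–19:35 = 11 h 12 min; less 60 min break → 10 h 12 min
Sat: 07:21–15:58 = 8 h 37 min; less 60 min break → 7 h 37 min
Total: 4 h 34 min + 8 h 28 min + 10 h 12 min + 7 h 37 min = 30 h 51 min.

30.85 hours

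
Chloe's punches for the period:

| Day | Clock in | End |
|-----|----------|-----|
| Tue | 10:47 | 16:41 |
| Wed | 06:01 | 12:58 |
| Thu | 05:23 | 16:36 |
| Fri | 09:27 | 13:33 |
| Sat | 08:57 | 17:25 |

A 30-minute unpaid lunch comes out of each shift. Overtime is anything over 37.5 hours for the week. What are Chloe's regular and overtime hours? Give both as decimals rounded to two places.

Tue: 10:47–16:41 = 5 h 54 min; less 30 min break → 5 h 24 min
Wed: 06:01–12:58 = 6 h 57 min; less 30 min break → 6 h 27 min
Thu: 05:23–16:36 = 11 h 13 min; less 30 min break → 10 h 43 min
Fri: 09:27–13:33 = 4 h 6 min; less 30 min break → 3 h 36 min
Sat: 08:57–17:25 = 8 h 28 min; less 30 min break → 7 h 58 min
Total worked: 34 h 8 min = 34.13 h.
Threshold 37.5 h → overtime 0 h 0 min, regular 34 h 8 min.

Regular 34.13 hours, overtime 0.00 hours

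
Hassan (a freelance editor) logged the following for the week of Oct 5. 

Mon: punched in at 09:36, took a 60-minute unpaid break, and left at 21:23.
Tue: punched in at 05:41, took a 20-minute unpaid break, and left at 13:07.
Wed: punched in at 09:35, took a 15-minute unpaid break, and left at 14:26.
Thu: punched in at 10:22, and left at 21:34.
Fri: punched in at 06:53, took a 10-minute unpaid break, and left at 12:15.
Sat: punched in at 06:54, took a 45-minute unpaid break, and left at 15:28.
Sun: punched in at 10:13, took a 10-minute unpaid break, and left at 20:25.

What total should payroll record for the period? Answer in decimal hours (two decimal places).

Mon: 09:36–21:23 = 11 h 47 min; less 60 min break → 10 h 47 min
Tue: 05:41–13:07 = 7 h 26 min; less 20 min break → 7 h 6 min
Wed: 09:35–14:26 = 4 h 51 min; less 15 min break → 4 h 36 min
Thu: 10:22–21:34 = 11 h 12 min
Fri: 06:53–12:15 = 5 h 22 min; less 10 min break → 5 h 12 min
Sat: 06:54–15:28 = 8 h 34 min; less 45 min break → 7 h 49 min
Sun: 10:13–20:25 = 10 h 12 min; less 10 min break → 10 h 2 min
Total: 10 h 47 min + 7 h 6 min + 4 h 36 min + 11 h 12 min + 5 h 12 min + 7 h 49 min + 10 h 2 min = 56 h 44 min.

56.73 hours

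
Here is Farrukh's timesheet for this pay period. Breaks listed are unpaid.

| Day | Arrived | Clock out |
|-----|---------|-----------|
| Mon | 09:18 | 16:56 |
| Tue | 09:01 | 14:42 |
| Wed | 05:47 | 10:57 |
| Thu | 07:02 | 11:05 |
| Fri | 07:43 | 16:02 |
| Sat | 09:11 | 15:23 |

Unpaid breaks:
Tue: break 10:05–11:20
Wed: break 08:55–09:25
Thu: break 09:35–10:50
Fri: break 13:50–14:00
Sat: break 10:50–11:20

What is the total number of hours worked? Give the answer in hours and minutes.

Mon: 09:18–16:56 = 7 h 38 min
Tue: 09:01–14:42 = 5 h 41 min; less 75 min break → 4 h 26 min
Wed: 05:47–10:57 = 5 h 10 min; less 30 min break → 4 h 40 min
Thu: 07:02–11:05 = 4 h 3 min; less 75 min break → 2 h 48 min
Fri: 07:43–16:02 = 8 h 19 min; less 10 min break → 8 h 9 min
Sat: 09:11–15:23 = 6 h 12 min; less 30 min break → 5 h 42 min
Total: 7 h 38 min + 4 h 26 min + 4 h 40 min + 2 h 48 min + 8 h 9 min + 5 h 42 min = 33 h 23 min.

33 h 23 min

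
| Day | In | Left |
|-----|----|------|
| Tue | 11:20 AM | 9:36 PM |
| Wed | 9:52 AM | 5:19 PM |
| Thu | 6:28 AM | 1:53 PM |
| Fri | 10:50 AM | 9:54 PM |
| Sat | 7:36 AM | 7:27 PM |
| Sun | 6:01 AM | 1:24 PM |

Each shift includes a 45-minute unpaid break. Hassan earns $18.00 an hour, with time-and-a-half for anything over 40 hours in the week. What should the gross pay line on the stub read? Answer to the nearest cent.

Tue: 11:20 AM–9:36 PM = 10 h 16 min; less 45 min break → 9 h 31 min
Wed: 9:52 AM–5:19 PM = 7 h 27 min; less 45 min break → 6 h 42 min
Thu: 6:28 AM–1:53 PM = 7 h 25 min; less 45 min break → 6 h 40 min
Fri: 10:50 AM–9:54 PM = 11 h 4 min; less 45 min break → 10 h 19 min
Sat: 7:36 AM–7:27 PM = 11 h 51 min; less 45 min break → 11 h 6 min
Sun: 6:01 AM–1:24 PM = 7 h 23 min; less 45 min break → 6 h 38 min
Total worked: 50 h 56 min = 3056 min.
Regular 40 h 0 min = 2400 min at $18.00/h; overtime 10 h 56 min = 656 min at $27.00/h.
Pay = (2400 × $18.00 + 656 × $27.00) ÷ 60 = $1015.20.

$1015.20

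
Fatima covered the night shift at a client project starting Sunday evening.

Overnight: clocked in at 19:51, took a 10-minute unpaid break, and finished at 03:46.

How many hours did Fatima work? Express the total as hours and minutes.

Overnight: 19:51 → midnight = 4 h 9 min; midnight → 03:46 = 3 h 46 min; span 7 h 55 min; less 10 min break → 7 h 45 min

7 h 45 min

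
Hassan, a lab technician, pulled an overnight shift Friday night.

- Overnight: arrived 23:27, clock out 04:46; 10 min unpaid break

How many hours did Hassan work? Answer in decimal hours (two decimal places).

Overnight: 23:27 → midnight = 0 h 33 min; midnight → 04:46 = 4 h 46 min; span 5 h 19 min; less 10 min break → 5 h 9 min

5.15 hours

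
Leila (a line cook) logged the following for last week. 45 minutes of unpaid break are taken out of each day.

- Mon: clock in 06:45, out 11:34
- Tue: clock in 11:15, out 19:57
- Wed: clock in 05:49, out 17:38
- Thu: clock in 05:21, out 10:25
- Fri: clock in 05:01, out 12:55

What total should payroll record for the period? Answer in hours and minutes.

34 h 33 min

Mon: 06:45–11:34 = 4 h 49 min; less 45 min break → 4 h 4 min
Tue: 11:15–19:57 = 8 h 42 min; less 45 min break → 7 h 57 min
Wed: 05:49–17:38 = 11 h 49 min; less 45 min break → 11 h 4 min
Thu: 05:21–10:25 = 5 h 4 min; less 45 min break → 4 h 19 min
Fri: 05:01–12:55 = 7 h 54 min; less 45 min break → 7 h 9 min
Total: 4 h 4 min + 7 h 57 min + 11 h 4 min + 4 h 19 min + 7 h 9 min = 34 h 33 min.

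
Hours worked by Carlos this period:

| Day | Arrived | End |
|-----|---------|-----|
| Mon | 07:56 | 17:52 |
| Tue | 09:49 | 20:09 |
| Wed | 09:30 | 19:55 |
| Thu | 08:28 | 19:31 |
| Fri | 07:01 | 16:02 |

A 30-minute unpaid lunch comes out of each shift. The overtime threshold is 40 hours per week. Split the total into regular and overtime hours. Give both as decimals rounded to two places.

Regular 40.00 hours, overtime 8.25 hours

Mon: 07:56–17:52 = 9 h 56 min; less 30 min break → 9 h 26 min
Tue: 09:49–20:09 = 10 h 20 min; less 30 min break → 9 h 50 min
Wed: 09:30–19:55 = 10 h 25 min; less 30 min break → 9 h 55 min
Thu: 08:28–19:31 = 11 h 3 min; less 30 min break → 10 h 33 min
Fri: 07:01–16:02 = 9 h 1 min; less 30 min break → 8 h 31 min
Total worked: 48 h 15 min = 48.25 h.
Threshold 40 h → overtime 8 h 15 min, regular 40 h 0 min.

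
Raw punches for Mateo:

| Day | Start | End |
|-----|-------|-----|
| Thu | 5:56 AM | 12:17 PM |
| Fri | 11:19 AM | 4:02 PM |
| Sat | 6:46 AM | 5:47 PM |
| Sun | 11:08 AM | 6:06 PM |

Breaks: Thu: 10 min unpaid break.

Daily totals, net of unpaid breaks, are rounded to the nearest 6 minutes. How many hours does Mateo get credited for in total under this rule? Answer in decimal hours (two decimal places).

Thu: 5:56 AM–12:17 PM = 6 h 21 min − 10 min = 6 h 11 min → rounds to 6 h 12 min
Fri: 11:19 AM–4:02 PM = 4 h 43 min → rounds to 4 h 42 min
Sat: 6:46 AM–5:47 PM = 11 h 1 min → rounds to 11 h 0 min
Sun: 11:08 AM–6:06 PM = 6 h 58 min → rounds to 7 h 0 min
Total credited: 28 h 54 min.

28.90 hours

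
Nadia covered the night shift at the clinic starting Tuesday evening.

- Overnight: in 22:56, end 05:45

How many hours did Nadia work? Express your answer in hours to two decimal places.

Overnight: 22:56 → midnight = 1 h 4 min; midnight → 05:45 = 5 h 45 min; span 6 h 49 min

6.82 hours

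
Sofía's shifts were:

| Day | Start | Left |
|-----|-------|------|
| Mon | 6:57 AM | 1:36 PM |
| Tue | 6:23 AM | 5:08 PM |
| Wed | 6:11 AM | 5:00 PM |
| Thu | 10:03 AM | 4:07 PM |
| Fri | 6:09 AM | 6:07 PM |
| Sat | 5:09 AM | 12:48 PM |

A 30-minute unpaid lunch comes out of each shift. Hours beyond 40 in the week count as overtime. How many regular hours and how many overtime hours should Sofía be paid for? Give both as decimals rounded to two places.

Mon: 6:57 AM–1:36 PM = 6 h 39 min; less 30 min break → 6 h 9 min
Tue: 6:23 AM–5:08 PM = 10 h 45 min; less 30 min break → 10 h 15 min
Wed: 6:11 AM–5:00 PM = 10 h 49 min; less 30 min break → 10 h 19 min
Thu: 10:03 AM–4:07 PM = 6 h 4 min; less 30 min break → 5 h 34 min
Fri: 6:09 AM–6:07 PM = 11 h 58 min; less 30 min break → 11 h 28 min
Sat: 5:09 AM–12:48 PM = 7 h 39 min; less 30 min break → 7 h 9 min
Total worked: 50 h 54 min = 50.90 h.
Threshold 40 h → overtime 10 h 54 min, regular 40 h 0 min.

Regular 40.00 hours, overtime 10.90 hours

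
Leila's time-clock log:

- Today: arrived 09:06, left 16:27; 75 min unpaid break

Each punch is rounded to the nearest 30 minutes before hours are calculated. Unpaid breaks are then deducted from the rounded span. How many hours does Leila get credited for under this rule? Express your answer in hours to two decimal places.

Today: in 09:06→09:00, out 16:27→16:30; 7 h 30 min − 75 min = 6 h 15 min

6.25 hours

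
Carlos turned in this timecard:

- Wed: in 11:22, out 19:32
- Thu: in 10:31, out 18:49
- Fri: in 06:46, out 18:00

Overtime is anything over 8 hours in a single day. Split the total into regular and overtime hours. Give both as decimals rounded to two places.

Wed: 11:22–19:32 = 8 h 10 min
Thu: 10:31–18:49 = 8 h 18 min
Fri: 06:46–18:00 = 11 h 14 min
Wed reg 8 h 0 min / OT 0 h 10 min; Thu reg 8 h 0 min / OT 0 h 18 min; Fri reg 8 h 0 min / OT 3 h 14 min.
Totals: regular 24 h 0 min, overtime 3 h 42 min.

Regular 24.00 hours, overtime 3.70 hours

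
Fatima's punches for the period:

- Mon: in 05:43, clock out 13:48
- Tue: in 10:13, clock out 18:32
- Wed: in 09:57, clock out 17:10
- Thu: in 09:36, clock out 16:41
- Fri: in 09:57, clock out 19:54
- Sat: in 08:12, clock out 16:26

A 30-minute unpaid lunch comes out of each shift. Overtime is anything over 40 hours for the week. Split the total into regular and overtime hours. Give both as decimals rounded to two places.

Mon: 05:43–13:48 = 8 h 5 min; less 30 min break → 7 h 35 min
Tue: 10:13–18:32 = 8 h 19 min; less 30 min break → 7 h 49 min
Wed: 09:57–17:10 = 7 h 13 min; less 30 min break → 6 h 43 min
Thu: 09:36–16:41 = 7 h 5 min; less 30 min break → 6 h 35 min
Fri: 09:57–19:54 = 9 h 57 min; less 30 min break → 9 h 27 min
Sat: 08:12–16:26 = 8 h 14 min; less 30 min break → 7 h 44 min
Total worked: 45 h 53 min = 45.88 h.
Threshold 40 h → overtime 5 h 53 min, regular 40 h 0 min.

Regular 40.00 hours, overtime 5.88 hours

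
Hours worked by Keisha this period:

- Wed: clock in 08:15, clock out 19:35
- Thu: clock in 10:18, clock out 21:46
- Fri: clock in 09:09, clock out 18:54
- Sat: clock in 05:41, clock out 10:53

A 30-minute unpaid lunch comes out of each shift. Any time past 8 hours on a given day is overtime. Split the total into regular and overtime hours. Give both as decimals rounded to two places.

Wed: 08:15–19:35 = 11 h 20 min; less 30 min break → 10 h 50 min
Thu: 10:18–21:46 = 11 h 28 min; less 30 min break → 10 h 58 min
Fri: 09:09–18:54 = 9 h 45 min; less 30 min break → 9 h 15 min
Sat: 05:41–10:53 = 5 h 12 min; less 30 min break → 4 h 42 min
Wed reg 8 h 0 min / OT 2 h 50 min; Thu reg 8 h 0 min / OT 2 h 58 min; Fri reg 8 h 0 min / OT 1 h 15 min; Sat reg 4 h 42 min / OT 0 h 0 min.
Totals: regular 28 h 42 min, overtime 7 h 3 min.

Regular 28.70 hours, overtime 7.05 hours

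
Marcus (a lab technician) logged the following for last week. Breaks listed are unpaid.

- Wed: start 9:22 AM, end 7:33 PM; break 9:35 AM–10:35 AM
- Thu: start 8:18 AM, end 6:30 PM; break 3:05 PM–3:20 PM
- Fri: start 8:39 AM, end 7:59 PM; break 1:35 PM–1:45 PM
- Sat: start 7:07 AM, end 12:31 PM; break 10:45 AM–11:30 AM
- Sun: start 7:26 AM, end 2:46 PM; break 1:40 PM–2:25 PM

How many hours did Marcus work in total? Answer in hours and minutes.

Wed: 9:22 AM–7:33 PM = 10 h 11 min; less 60 min break → 9 h 11 min
Thu: 8:18 AM–6:30 PM = 10 h 12 min; less 15 min break → 9 h 57 min
Fri: 8:39 AM–7:59 PM = 11 h 20 min; less 10 min break → 11 h 10 min
Sat: 7:07 AM–12:31 PM = 5 h 24 min; less 45 min break → 4 h 39 min
Sun: 7:26 AM–2:46 PM = 7 h 20 min; less 45 min break → 6 h 35 min
Total: 9 h 11 min + 9 h 57 min + 11 h 10 min + 4 h 39 min + 6 h 35 min = 41 h 32 min.

41 h 32 min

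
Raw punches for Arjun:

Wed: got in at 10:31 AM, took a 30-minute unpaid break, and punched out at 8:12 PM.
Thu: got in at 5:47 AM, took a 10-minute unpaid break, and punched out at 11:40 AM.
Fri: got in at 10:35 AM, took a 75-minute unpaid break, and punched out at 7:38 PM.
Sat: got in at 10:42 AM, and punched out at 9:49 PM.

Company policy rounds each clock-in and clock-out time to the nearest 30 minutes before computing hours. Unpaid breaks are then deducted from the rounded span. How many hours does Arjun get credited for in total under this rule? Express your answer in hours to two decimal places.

33.58 hours

Wed: in 10:31 AM→10:30 AM, out 8:12 PM→8:00 PM; 9 h 30 min − 30 min = 9 h 0 min
Thu: in 5:47 AM→6:00 AM, out 11:40 AM→11:30 AM; 5 h 30 min − 10 min = 5 h 20 min
Fri: in 10:35 AM→10:30 AM, out 7:38 PM→7:30 PM; 9 h 0 min − 75 min = 7 h 45 min
Sat: in 10:42 AM→10:30 AM, out 9:49 PM→10:00 PM; 11 h 30 min
Total credited: 33 h 35 min.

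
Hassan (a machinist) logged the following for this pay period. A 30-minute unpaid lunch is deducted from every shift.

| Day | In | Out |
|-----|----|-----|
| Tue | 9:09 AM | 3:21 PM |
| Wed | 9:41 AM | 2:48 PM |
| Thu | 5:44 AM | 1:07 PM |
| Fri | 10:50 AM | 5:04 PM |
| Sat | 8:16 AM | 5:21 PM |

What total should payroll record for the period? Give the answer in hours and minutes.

31 h 31 min

Tue: 9:09 AM–3:21 PM = 6 h 12 min; less 30 min break → 5 h 42 min
Wed: 9:41 AM–2:48 PM = 5 h 7 min; less 30 min break → 4 h 37 min
Thu: 5:44 AM–1:07 PM = 7 h 23 min; less 30 min break → 6 h 53 min
Fri: 10:50 AM–5:04 PM = 6 h 14 min; less 30 min break → 5 h 44 min
Sat: 8:16 AM–5:21 PM = 9 h 5 min; less 30 min break → 8 h 35 min
Total: 5 h 42 min + 4 h 37 min + 6 h 53 min + 5 h 44 min + 8 h 35 min = 31 h 31 min.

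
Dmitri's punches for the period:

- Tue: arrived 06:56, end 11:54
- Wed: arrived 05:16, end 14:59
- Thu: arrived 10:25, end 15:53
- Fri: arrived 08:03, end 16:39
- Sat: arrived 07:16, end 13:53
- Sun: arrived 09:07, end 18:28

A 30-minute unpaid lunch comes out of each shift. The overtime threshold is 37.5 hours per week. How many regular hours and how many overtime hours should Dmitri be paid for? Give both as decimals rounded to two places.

Regular 37.50 hours, overtime 4.22 hours

Tue: 06:56–11:54 = 4 h 58 min; less 30 min break → 4 h 28 min
Wed: 05:16–14:59 = 9 h 43 min; less 30 min break → 9 h 13 min
Thu: 10:25–15:53 = 5 h 28 min; less 30 min break → 4 h 58 min
Fri: 08:03–16:39 = 8 h 36 min; less 30 min break → 8 h 6 min
Sat: 07:16–13:53 = 6 h 37 min; less 30 min break → 6 h 7 min
Sun: 09:07–18:28 = 9 h 21 min; less 30 min break → 8 h 51 min
Total worked: 41 h 43 min = 41.72 h.
Threshold 37.5 h → overtime 4 h 13 min, regular 37 h 30 min.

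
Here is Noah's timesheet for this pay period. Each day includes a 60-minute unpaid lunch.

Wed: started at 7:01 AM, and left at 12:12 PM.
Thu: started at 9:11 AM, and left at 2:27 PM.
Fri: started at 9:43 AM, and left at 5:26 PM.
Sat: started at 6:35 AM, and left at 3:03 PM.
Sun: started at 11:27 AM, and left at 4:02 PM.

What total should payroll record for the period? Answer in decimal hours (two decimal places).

Wed: 7:01 AM–12:12 PM = 5 h 11 min; less 60 min break → 4 h 11 min
Thu: 9:11 AM–2:27 PM = 5 h 16 min; less 60 min break → 4 h 16 min
Fri: 9:43 AM–5:26 PM = 7 h 43 min; less 60 min break → 6 h 43 min
Sat: 6:35 AM–3:03 PM = 8 h 28 min; less 60 min break → 7 h 28 min
Sun: 11:27 AM–4:02 PM = 4 h 35 min; less 60 min break → 3 h 35 min
Total: 4 h 11 min + 4 h 16 min + 6 h 43 min + 7 h 28 min + 3 h 35 min = 26 h 13 min.

26.22 hours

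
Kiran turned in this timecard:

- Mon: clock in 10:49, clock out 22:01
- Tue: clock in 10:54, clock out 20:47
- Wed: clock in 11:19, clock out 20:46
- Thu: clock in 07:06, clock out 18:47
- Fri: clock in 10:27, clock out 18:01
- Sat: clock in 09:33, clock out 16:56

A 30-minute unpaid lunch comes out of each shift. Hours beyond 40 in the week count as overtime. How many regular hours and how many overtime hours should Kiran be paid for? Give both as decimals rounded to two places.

Regular 40.00 hours, overtime 14.17 hours

Mon: 10:49–22:01 = 11 h 12 min; less 30 min break → 10 h 42 min
Tue: 10:54–20:47 = 9 h 53 min; less 30 min break → 9 h 23 min
Wed: 11:19–20:46 = 9 h 27 min; less 30 min break → 8 h 57 min
Thu: 07:06–18:47 = 11 h 41 min; less 30 min break → 11 h 11 min
Fri: 10:27–18:01 = 7 h 34 min; less 30 min break → 7 h 4 min
Sat: 09:33–16:56 = 7 h 23 min; less 30 min break → 6 h 53 min
Total worked: 54 h 10 min = 54.17 h.
Threshold 40 h → overtime 14 h 10 min, regular 40 h 0 min.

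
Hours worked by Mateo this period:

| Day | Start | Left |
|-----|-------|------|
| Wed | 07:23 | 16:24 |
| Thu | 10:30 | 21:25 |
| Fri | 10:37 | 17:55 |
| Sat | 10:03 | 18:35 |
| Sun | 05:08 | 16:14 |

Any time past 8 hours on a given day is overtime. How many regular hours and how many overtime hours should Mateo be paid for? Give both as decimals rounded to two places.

Regular 39.30 hours, overtime 7.57 hours

Wed: 07:23–16:24 = 9 h 1 min
Thu: 10:30–21:25 = 10 h 55 min
Fri: 10:37–17:55 = 7 h 18 min
Sat: 10:03–18:35 = 8 h 32 min
Sun: 05:08–16:14 = 11 h 6 min
Wed reg 8 h 0 min / OT 1 h 1 min; Thu reg 8 h 0 min / OT 2 h 55 min; Fri reg 7 h 18 min / OT 0 h 0 min; Sat reg 8 h 0 min / OT 0 h 32 min; Sun reg 8 h 0 min / OT 3 h 6 min.
Totals: regular 39 h 18 min, overtime 7 h 34 min.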